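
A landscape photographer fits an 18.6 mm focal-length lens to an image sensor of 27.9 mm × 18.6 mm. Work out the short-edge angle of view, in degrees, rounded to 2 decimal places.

53.13°

Angle of view α = 2·arctan(h/2f) with h = 18.6 mm and f = 18.6 mm.
h/2f = 0.50000; arctan(0.50000) ≈ 26.5651°, so α ≈ 53.1301°.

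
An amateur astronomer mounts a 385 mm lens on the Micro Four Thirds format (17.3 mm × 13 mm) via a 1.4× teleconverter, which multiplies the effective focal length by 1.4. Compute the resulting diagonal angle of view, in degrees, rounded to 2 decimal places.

2.30°

Effective focal length f = 385 × 1.4 = 539 mm.
Sensor diagonal = √(17.3² + 13²) = √468.2900 ≈ 21.6400 mm.
α = 2·arctan(21.640 / (2 × 539)) = 2·arctan(0.02007) ≈ 2.3000°.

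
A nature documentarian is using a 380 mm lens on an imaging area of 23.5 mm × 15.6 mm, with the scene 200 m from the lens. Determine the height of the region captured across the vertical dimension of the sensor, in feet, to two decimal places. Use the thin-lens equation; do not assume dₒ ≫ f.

26.89 ft

dₒ: 200 m = 200000 mm.
Similar triangles through the lens centre give W/dₒ = h/dᵢ; with 1/f = 1/dₒ + 1/dᵢ this gives W = h·(dₒ − f)/f.
W = 15.6 mm × (200000 − 380) / 380 = 15.6 × 525.3158 ≈ 8194.926 mm = 8194.926/304.8 ft = 26.8862 ft.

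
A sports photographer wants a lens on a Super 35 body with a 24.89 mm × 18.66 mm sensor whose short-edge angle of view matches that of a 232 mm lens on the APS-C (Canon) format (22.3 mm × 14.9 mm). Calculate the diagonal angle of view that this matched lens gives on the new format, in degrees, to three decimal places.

6.129°

Equal short-edge AOV ⇒ f₂ = f₁ · 18.66/14.9 = 232 × 1.25235 ≈ 290.5450 mm.
Sensor diagonal = √(24.89² + 18.66²) = √967.7077 ≈ 31.1080 mm.
Diagonal AOV on the new format = 2·arctan(31.1080 / (2 × 290.5450)) = 2·arctan(0.05353) ≈ 6.1287°.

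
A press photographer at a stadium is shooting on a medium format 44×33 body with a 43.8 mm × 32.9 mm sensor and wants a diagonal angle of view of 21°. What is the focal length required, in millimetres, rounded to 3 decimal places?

147.783 mm

Sensor diagonal = √(43.8² + 32.9²) = √3000.8500 ≈ 54.7800 mm.
From α = 2·arctan(d/2f) we get f = d / (2·tan(α/2)).
With d = 54.7800 mm and α/2 = 10.5°, tan(α/2) ≈ 0.18534, so f ≈ 54.7800 / 0.37068 ≈ 147.7833 mm.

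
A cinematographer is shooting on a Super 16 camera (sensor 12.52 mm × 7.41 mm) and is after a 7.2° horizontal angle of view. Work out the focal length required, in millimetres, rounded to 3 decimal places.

From α = 2·arctan(w/2f) we get f = w / (2·tan(α/2)).
With w = 12.52 mm and α/2 = 3.6°, tan(α/2) ≈ 0.06291, so f ≈ 12.52 / 0.12583 ≈ 99.4999 mm.

99.500 mm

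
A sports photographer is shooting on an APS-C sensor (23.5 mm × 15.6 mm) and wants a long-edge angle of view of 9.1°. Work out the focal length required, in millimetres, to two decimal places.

From α = 2·arctan(w/2f) we get f = w / (2·tan(α/2)).
With w = 23.5 mm and α/2 = 4.55°, tan(α/2) ≈ 0.07958, so f ≈ 23.5 / 0.15916 ≈ 147.6505 mm.

147.65 mm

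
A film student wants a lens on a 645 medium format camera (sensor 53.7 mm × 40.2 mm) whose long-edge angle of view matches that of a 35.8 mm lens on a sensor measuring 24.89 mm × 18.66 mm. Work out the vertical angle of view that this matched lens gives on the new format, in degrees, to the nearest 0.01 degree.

29.17°

Equal long-edge AOV ⇒ f₂ = f₁ · 53.7/24.89 = 35.8 × 2.15749 ≈ 77.2382 mm.
Vertical AOV on the new format = 2·arctan(40.2 / (2 × 77.2382)) = 2·arctan(0.26023) ≈ 29.1735°.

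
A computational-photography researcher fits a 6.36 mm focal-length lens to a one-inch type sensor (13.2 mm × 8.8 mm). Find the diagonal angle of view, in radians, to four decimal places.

1.7899 rad

Sensor diagonal = √(13.2² + 8.8²) = √251.6800 ≈ 15.8644 mm.
Angle of view α = 2·arctan(d/2f) with d = 15.8644 mm and f = 6.36 mm.
d/2f = 1.24720; arctan(1.24720) ≈ 0.8950 rad, so α ≈ 1.7899 rad.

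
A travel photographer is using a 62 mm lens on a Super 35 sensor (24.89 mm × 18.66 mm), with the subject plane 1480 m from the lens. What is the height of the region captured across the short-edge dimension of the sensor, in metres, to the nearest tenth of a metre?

dₒ: 1480 m = 1.48e+06 mm.
Similar triangles through the lens centre give W/dₒ = h/dᵢ; with 1/f = 1/dₒ + 1/dᵢ this gives W = h·(dₒ − f)/f.
W = 18.66 mm × (1.48e+06 − 62) / 62 = 18.66 × 23869.9677 ≈ 445413.598 mm = 445.414 m.

445.4 m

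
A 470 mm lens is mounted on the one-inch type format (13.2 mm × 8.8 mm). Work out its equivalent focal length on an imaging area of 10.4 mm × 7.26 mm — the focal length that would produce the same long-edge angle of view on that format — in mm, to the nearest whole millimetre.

Equal angle of view means equal width/f ratio, so f₂ = f₁ · (width₂/width₁) = 470 × 10.4/13.2.
f₂ = 470 × 0.78788 ≈ 370.303 mm.

370 mm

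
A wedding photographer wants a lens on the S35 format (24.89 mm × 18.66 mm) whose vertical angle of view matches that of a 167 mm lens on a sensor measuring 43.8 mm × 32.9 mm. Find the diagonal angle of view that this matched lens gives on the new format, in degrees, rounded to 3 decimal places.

Equal vertical AOV ⇒ f₂ = f₁ · 18.66/32.9 = 167 × 0.56717 ≈ 94.7179 mm.
Sensor diagonal = √(24.89² + 18.66²) = √967.7077 ≈ 31.1080 mm.
Diagonal AOV on the new format = 2·arctan(31.1080 / (2 × 94.7179)) = 2·arctan(0.16421) ≈ 18.6511°.

18.651°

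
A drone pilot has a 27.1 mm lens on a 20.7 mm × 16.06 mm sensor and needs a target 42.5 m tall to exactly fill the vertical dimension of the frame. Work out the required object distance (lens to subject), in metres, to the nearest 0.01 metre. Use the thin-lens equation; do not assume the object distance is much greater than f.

W: 42.5 m = 42500 mm.
Magnification m = h/W = dᵢ/dₒ; combined with 1/f = 1/dₒ + 1/dᵢ this gives dₒ = f·(1 + W/h).
dₒ = 27.1 mm × (1 + 42500/16.06) = 27.1 × 2647.3263 ≈ 71742.542 mm = 71.7425 m.

71.74 m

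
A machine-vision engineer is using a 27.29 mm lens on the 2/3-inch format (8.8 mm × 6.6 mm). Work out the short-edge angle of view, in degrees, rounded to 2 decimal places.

13.79°

Angle of view α = 2·arctan(h/2f) with h = 6.6 mm and f = 27.29 mm.
h/2f = 0.12092; arctan(0.12092) ≈ 6.8949°, so α ≈ 13.7898°.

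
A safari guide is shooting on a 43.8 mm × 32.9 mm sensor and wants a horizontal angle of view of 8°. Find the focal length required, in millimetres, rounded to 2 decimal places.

From α = 2·arctan(w/2f) we get f = w / (2·tan(α/2)).
With w = 43.8 mm and α/2 = 4°, tan(α/2) ≈ 0.06993, so f ≈ 43.8 / 0.13985 ≈ 313.1846 mm.

313.18 mm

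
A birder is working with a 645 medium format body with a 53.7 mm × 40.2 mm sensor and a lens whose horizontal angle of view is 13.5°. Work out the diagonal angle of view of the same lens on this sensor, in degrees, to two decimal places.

16.82°

From the horizontal AOV: f = 53.7 / (2·tan(6.75°)) = 53.7 / 0.23672 ≈ 226.8545 mm.
Sensor diagonal = √(53.7² + 40.2²) = √4499.7300 ≈ 67.0800 mm.
Diagonal AOV = 2·arctan(67.0800 / (2 × 226.8545)) = 2·arctan(0.14785) ≈ 16.8203°.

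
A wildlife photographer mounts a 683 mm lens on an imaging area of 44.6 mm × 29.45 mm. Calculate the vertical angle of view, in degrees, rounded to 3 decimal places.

Angle of view α = 2·arctan(h/2f) with h = 29.45 mm and f = 683 mm.
h/2f = 0.02156; arctan(0.02156) ≈ 1.2351°, so α ≈ 2.4701°.

2.470°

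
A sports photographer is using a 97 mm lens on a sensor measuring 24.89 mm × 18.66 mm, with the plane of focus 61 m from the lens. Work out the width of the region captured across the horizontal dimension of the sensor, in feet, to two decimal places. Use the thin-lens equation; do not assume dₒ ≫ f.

dₒ: 61 m = 61000 mm.
Similar triangles through the lens centre give W/dₒ = w/dᵢ; with 1/f = 1/dₒ + 1/dᵢ this gives W = w·(dₒ − f)/f.
W = 24.89 mm × (61000 − 97) / 97 = 24.89 × 627.8660 ≈ 15627.584 mm = 15627.584/304.8 ft = 51.2716 ft.

51.27 ft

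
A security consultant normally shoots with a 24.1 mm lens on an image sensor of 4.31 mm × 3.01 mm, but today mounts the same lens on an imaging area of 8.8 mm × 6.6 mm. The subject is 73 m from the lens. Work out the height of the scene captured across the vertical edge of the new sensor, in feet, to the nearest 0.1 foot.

The focal length stays 24.1 mm; the relevant sensor dimension is now h = 6.6 mm. Object distance dₒ = 73 m = 73000 mm.
Thin-lens field height W = h·(dₒ − f)/f = 6.6 × (73000 − 24.1)/24.1 ≈ 19985.101 mm = 19985.101/304.8 ft = 65.5679 ft.

65.6 ft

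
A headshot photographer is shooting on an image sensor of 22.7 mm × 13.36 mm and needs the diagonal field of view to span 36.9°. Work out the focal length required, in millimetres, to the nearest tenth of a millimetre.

Sensor diagonal = √(22.7² + 13.36²) = √693.7796 ≈ 26.3397 mm.
From α = 2·arctan(d/2f) we get f = d / (2·tan(α/2)).
With d = 26.3397 mm and α/2 = 18.45°, tan(α/2) ≈ 0.33363, so f ≈ 26.3397 / 0.66725 ≈ 39.4750 mm.

39.5 mm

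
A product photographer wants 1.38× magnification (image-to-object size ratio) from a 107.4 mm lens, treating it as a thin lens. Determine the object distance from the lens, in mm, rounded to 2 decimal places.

With m = dᵢ/dₒ and 1/f = 1/dₒ + 1/dᵢ, substituting dᵢ = m·dₒ gives 1/f = (1 + 1/m)/dₒ, hence dₒ = f·(1 + 1/m).
dₒ = 107.4 × (1 + 1/1.38) = 107.4 × 1.72464 ≈ 185.226 mm.

185.23 mm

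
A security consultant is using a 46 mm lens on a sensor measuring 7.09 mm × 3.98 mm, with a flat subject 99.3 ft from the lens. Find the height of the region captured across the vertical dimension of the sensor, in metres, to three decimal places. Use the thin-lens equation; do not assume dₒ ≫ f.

dₒ: 99.3 ft × 304.8 mm/ft = 30266.64 mm.
Similar triangles through the lens centre give W/dₒ = h/dᵢ; with 1/f = 1/dₒ + 1/dᵢ this gives W = h·(dₒ − f)/f.
W = 3.98 mm × (30266.6 − 46) / 46 = 3.98 × 656.9704 ≈ 2614.742 mm = 2.61474 m.

2.615 m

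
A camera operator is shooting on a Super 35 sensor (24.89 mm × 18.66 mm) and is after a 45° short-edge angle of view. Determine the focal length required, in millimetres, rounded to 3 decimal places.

22.525 mm

From α = 2·arctan(h/2f) we get f = h / (2·tan(α/2)).
With h = 18.66 mm and α/2 = 22.5°, tan(α/2) ≈ 0.41421, so f ≈ 18.66 / 0.82843 ≈ 22.5246 mm.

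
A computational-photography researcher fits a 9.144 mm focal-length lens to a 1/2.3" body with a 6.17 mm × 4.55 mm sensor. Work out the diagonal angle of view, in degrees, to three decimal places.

Sensor diagonal = √(6.17² + 4.55²) = √58.7714 ≈ 7.6663 mm.
Angle of view α = 2·arctan(d/2f) with d = 7.6663 mm and f = 9.144 mm.
d/2f = 0.41920; arctan(0.41920) ≈ 22.7432°, so α ≈ 45.4864°.

45.486°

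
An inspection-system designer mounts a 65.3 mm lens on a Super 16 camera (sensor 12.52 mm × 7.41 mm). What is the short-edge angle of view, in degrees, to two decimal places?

6.49°

Angle of view α = 2·arctan(h/2f) with h = 7.41 mm and f = 65.3 mm.
h/2f = 0.05674; arctan(0.05674) ≈ 3.2474°, so α ≈ 6.4947°.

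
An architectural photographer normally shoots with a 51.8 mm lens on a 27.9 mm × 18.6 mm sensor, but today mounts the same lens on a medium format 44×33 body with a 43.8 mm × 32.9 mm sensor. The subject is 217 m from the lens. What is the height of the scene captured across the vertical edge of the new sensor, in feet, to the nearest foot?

The focal length stays 51.8 mm; the relevant sensor dimension is now h = 32.9 mm. Object distance dₒ = 217 m = 217000 mm.
Thin-lens field height W = h·(dₒ − f)/f = 32.9 × (217000 − 51.8)/51.8 ≈ 137791.424 mm = 137791.424/304.8 ft = 452.072 ft.

452 ft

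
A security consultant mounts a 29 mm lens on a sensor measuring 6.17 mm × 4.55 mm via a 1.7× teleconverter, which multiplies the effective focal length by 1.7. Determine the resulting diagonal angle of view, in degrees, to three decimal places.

Effective focal length f = 29 × 1.7 = 49.3 mm.
Sensor diagonal = √(6.17² + 4.55²) = √58.7714 ≈ 7.6663 mm.
α = 2·arctan(7.666 / (2 × 49.3)) = 2·arctan(0.07775) ≈ 8.8917°.

8.892°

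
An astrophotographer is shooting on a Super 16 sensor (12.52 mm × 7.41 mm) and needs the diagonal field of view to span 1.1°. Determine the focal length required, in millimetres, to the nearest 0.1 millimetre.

Sensor diagonal = √(12.52² + 7.41²) = √211.6585 ≈ 14.5485 mm.
From α = 2·arctan(d/2f) we get f = d / (2·tan(α/2)).
With d = 14.5485 mm and α/2 = 0.55°, tan(α/2) ≈ 0.00960, so f ≈ 14.5485 / 0.01920 ≈ 757.7649 mm.

757.8 mm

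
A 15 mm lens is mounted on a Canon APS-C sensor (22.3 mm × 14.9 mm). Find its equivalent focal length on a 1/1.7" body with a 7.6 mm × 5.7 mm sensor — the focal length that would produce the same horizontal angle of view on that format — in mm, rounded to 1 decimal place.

Equal angle of view means equal width/f ratio, so f₂ = f₁ · (width₂/width₁) = 15 × 7.6/22.3.
f₂ = 15 × 0.34081 ≈ 5.112 mm.

5.1 mm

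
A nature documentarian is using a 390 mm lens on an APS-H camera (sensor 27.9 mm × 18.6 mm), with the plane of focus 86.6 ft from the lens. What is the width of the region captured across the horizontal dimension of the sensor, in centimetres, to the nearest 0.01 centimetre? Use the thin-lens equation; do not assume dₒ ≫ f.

dₒ: 86.6 ft × 304.8 mm/ft = 26395.68 mm.
Similar triangles through the lens centre give W/dₒ = w/dᵢ; with 1/f = 1/dₒ + 1/dᵢ this gives W = w·(dₒ − f)/f.
W = 27.9 mm × (26395.7 − 390) / 390 = 27.9 × 66.6812 ≈ 1860.406 mm = 186.041 cm.

186.04 cm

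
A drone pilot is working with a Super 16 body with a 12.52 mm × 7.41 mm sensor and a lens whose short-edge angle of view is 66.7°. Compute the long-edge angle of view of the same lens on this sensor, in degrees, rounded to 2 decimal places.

From the short-edge AOV: f = 7.41 / (2·tan(33.35°)) = 7.41 / 1.31625 ≈ 5.6296 mm.
Long-edge AOV = 2·arctan(12.52 / (2 × 5.6296)) = 2·arctan(1.11198) ≈ 96.0700°.

96.07°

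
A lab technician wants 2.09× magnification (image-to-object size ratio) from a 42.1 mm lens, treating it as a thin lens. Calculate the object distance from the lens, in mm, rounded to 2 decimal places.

62.24 mm

With m = dᵢ/dₒ and 1/f = 1/dₒ + 1/dᵢ, substituting dᵢ = m·dₒ gives 1/f = (1 + 1/m)/dₒ, hence dₒ = f·(1 + 1/m).
dₒ = 42.1 × (1 + 1/2.09) = 42.1 × 1.47847 ≈ 62.244 mm.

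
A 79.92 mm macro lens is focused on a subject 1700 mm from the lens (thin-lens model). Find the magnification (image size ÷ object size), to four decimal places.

Thin lens: 1/f = 1/dₒ + 1/dᵢ → 1/dᵢ = 1/79.92 − 1/1700 = 0.0119243 mm⁻¹, so dᵢ ≈ 83.8625 mm.
Magnification m = dᵢ/dₒ = 83.8625/1700 ≈ 0.04933.

0.0493×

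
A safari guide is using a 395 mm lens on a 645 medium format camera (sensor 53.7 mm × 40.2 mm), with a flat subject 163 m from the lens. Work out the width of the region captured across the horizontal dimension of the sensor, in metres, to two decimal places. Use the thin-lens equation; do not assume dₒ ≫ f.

22.11 m

dₒ: 163 m = 163000 mm.
Similar triangles through the lens centre give W/dₒ = w/dᵢ; with 1/f = 1/dₒ + 1/dᵢ this gives W = w·(dₒ − f)/f.
W = 53.7 mm × (163000 − 395) / 395 = 53.7 × 411.6582 ≈ 22106.047 mm = 22.106 m.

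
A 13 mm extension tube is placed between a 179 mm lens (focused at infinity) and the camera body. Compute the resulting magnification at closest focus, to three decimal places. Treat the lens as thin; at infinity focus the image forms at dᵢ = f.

The tube moves the image plane from f to f + e, so dᵢ = 179 + 13 = 192 mm. Focus is achieved when 1/f = 1/dₒ + 1/dᵢ, giving dₒ = 1/(1/f − 1/(f+e)).
Magnification m = dᵢ/dₒ = (f+e)·(1/f − 1/(f+e)) = e/f = 13/179 ≈ 0.0726.

0.073×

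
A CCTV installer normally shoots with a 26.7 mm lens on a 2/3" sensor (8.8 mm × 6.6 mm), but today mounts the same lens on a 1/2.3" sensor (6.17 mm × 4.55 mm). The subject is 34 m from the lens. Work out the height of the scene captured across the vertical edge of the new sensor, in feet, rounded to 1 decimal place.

19.0 ft

The focal length stays 26.7 mm; the relevant sensor dimension is now h = 4.55 mm. Object distance dₒ = 34 m = 34000 mm.
Thin-lens field height W = h·(dₒ − f)/f = 4.55 × (34000 − 26.7)/26.7 ≈ 5789.457 mm = 5789.457/304.8 ft = 18.9943 ft.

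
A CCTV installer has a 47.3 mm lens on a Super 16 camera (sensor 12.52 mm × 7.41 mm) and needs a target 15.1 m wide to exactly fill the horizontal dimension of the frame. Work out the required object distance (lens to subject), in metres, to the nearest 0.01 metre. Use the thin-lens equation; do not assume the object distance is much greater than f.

W: 15.1 m = 15100 mm.
Magnification m = w/W = dᵢ/dₒ; combined with 1/f = 1/dₒ + 1/dᵢ this gives dₒ = f·(1 + W/w).
dₒ = 47.3 mm × (1 + 15100/12.52) = 47.3 × 1207.0703 ≈ 57094.425 mm = 57.0944 m.

57.09 m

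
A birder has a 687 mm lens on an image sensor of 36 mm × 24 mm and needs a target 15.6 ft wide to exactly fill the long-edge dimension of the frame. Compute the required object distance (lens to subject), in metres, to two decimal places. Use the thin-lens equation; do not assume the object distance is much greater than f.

91.43 m

W: 15.6 ft × 304.8 mm/ft = 4754.88 mm.
Magnification m = w/W = dᵢ/dₒ; combined with 1/f = 1/dₒ + 1/dᵢ this gives dₒ = f·(1 + W/w).
dₒ = 687 mm × (1 + 4754.88/36) = 687 × 133.0800 ≈ 91425.957 mm = 91.426 m.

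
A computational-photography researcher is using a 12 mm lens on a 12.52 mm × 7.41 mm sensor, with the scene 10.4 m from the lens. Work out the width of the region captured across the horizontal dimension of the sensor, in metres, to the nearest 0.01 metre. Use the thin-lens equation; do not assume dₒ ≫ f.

10.84 m

dₒ: 10.4 m = 10400 mm.
Similar triangles through the lens centre give W/dₒ = w/dᵢ; with 1/f = 1/dₒ + 1/dᵢ this gives W = w·(dₒ − f)/f.
W = 12.52 mm × (10400 − 12) / 12 = 12.52 × 865.6667 ≈ 10838.147 mm = 10.8381 m.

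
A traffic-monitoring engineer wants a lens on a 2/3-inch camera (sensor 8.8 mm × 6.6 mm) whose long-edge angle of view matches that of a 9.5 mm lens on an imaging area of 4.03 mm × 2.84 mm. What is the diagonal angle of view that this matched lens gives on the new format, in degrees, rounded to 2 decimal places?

Equal long-edge AOV ⇒ f₂ = f₁ · 8.8/4.03 = 9.5 × 2.18362 ≈ 20.7444 mm.
Sensor diagonal = √(8.8² + 6.6²) = √121.0000 ≈ 11.0000 mm.
Diagonal AOV on the new format = 2·arctan(11.0000 / (2 × 20.7444)) = 2·arctan(0.26513) ≈ 29.6985°.

29.70°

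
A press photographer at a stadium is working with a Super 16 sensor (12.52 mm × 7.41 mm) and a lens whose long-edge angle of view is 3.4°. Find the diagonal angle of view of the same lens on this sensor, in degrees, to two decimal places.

3.95°

From the long-edge AOV: f = 12.52 / (2·tan(1.7°)) = 12.52 / 0.05936 ≈ 210.9214 mm.
Sensor diagonal = √(12.52² + 7.41²) = √211.6585 ≈ 14.5485 mm.
Diagonal AOV = 2·arctan(14.5485 / (2 × 210.9214)) = 2·arctan(0.03449) ≈ 3.9505°.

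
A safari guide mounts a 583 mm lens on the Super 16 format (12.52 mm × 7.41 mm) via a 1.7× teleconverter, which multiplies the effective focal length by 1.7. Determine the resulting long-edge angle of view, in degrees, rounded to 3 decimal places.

Effective focal length f = 583 × 1.7 = 991.1 mm.
α = 2·arctan(12.52 / (2 × 991.1)) = 2·arctan(0.00632) ≈ 0.7238°.

0.724°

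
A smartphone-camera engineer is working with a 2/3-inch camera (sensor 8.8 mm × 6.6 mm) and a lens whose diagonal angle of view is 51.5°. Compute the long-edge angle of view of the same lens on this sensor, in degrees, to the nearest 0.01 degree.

42.20°

Sensor diagonal = √(8.8² + 6.6²) = √121.0000 ≈ 11.0000 mm.
From the diagonal AOV: f = 11.0000 / (2·tan(25.75°)) = 11.0000 / 0.96469 ≈ 11.4027 mm.
Long-edge AOV = 2·arctan(8.8 / (2 × 11.4027)) = 2·arctan(0.38587) ≈ 42.2006°.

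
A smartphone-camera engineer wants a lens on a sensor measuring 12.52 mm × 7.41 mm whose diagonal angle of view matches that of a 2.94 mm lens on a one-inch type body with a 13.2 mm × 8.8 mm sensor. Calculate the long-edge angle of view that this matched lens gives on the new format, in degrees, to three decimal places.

133.398°

Sensor diagonal = √(13.2² + 8.8²) = √251.6800 ≈ 15.8644 mm.
Sensor diagonal = √(12.52² + 7.41²) = √211.6585 ≈ 14.5485 mm.
Equal diagonal AOV ⇒ f₂ = f₁ · 14.5485/15.8644 = 2.94 × 0.91705 ≈ 2.6961 mm.
Long-edge AOV on the new format = 2·arctan(12.52 / (2 × 2.6961)) = 2·arctan(2.32185) ≈ 133.3977°.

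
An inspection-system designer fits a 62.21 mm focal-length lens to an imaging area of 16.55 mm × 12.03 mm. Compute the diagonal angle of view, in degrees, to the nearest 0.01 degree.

Sensor diagonal = √(16.55² + 12.03²) = √418.6234 ≈ 20.4603 mm.
Angle of view α = 2·arctan(d/2f) with d = 20.4603 mm and f = 62.21 mm.
d/2f = 0.16445; arctan(0.16445) ≈ 9.3384°, so α ≈ 18.6769°.

18.68°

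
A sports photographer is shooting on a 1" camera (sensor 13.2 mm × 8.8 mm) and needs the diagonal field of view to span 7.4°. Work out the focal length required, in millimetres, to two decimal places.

Sensor diagonal = √(13.2² + 8.8²) = √251.6800 ≈ 15.8644 mm.
From α = 2·arctan(d/2f) we get f = d / (2·tan(α/2)).
With d = 15.8644 mm and α/2 = 3.7°, tan(α/2) ≈ 0.06467, so f ≈ 15.8644 / 0.12933 ≈ 122.6623 mm.

122.66 mm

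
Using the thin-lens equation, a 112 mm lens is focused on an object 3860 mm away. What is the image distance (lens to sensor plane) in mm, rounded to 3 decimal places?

115.347 mm

1/dᵢ = 1/f − 1/dₒ = 1/112 − 1/3860 = 0.0086695 mm⁻¹.
dᵢ = 1/0.0086695 ≈ 115.3469 mm.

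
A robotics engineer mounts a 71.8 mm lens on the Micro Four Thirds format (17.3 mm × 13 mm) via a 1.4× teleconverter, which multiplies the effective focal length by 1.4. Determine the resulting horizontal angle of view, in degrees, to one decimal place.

9.8°

Effective focal length f = 71.8 × 1.4 = 100.52 mm.
α = 2·arctan(17.3 / (2 × 100.52)) = 2·arctan(0.08605) ≈ 9.8367°.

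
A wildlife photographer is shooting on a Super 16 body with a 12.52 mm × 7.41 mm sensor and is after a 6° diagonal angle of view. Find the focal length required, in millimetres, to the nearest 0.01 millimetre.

Sensor diagonal = √(12.52² + 7.41²) = √211.6585 ≈ 14.5485 mm.
From α = 2·arctan(d/2f) we get f = d / (2·tan(α/2)).
With d = 14.5485 mm and α/2 = 3°, tan(α/2) ≈ 0.05241, so f ≈ 14.5485 / 0.10482 ≈ 138.8008 mm.

138.80 mm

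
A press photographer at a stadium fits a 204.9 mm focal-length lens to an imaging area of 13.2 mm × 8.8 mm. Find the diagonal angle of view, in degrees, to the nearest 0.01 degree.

Sensor diagonal = √(13.2² + 8.8²) = √251.6800 ≈ 15.8644 mm.
Angle of view α = 2·arctan(d/2f) with d = 15.8644 mm and f = 204.9 mm.
d/2f = 0.03871; arctan(0.03871) ≈ 2.2170°, so α ≈ 4.4339°.

4.43°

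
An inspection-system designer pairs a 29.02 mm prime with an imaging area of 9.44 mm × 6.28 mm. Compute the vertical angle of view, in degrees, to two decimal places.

12.35°

Angle of view α = 2·arctan(h/2f) with h = 6.28 mm and f = 29.02 mm.
h/2f = 0.10820; arctan(0.10820) ≈ 6.1754°, so α ≈ 12.3509°.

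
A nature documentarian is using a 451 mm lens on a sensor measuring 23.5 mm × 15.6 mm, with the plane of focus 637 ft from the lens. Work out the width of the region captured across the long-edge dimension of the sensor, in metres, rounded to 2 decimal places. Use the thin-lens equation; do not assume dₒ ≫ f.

dₒ: 637 ft × 304.8 mm/ft = 194157.59 mm.
Similar triangles through the lens centre give W/dₒ = w/dᵢ; with 1/f = 1/dₒ + 1/dᵢ this gives W = w·(dₒ − f)/f.
W = 23.5 mm × (194158 − 451) / 451 = 23.5 × 429.5046 ≈ 10093.359 mm = 10.0934 m.

10.09 m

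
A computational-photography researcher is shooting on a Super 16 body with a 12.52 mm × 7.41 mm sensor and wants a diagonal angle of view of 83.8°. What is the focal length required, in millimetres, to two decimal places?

Sensor diagonal = √(12.52² + 7.41²) = √211.6585 ≈ 14.5485 mm.
From α = 2·arctan(d/2f) we get f = d / (2·tan(α/2)).
With d = 14.5485 mm and α/2 = 41.9°, tan(α/2) ≈ 0.89725, so f ≈ 14.5485 / 1.79450 ≈ 8.1073 mm.

8.11 mm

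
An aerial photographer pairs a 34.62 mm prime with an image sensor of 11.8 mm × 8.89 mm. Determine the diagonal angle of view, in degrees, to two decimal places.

Sensor diagonal = √(11.8² + 8.89²) = √218.2721 ≈ 14.7740 mm.
Angle of view α = 2·arctan(d/2f) with d = 14.7740 mm and f = 34.62 mm.
d/2f = 0.21337; arctan(0.21337) ≈ 12.0448°, so α ≈ 24.0896°.

24.09°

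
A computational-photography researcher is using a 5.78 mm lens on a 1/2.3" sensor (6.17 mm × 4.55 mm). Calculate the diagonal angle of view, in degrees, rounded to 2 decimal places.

Sensor diagonal = √(6.17² + 4.55²) = √58.7714 ≈ 7.6663 mm.
Angle of view α = 2·arctan(d/2f) with d = 7.6663 mm and f = 5.78 mm.
d/2f = 0.66317; arctan(0.66317) ≈ 33.5512°, so α ≈ 67.1023°.

67.10°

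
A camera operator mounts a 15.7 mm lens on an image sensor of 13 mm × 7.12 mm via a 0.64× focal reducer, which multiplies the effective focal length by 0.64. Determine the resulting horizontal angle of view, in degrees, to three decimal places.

65.797°

Effective focal length f = 15.7 × 0.64 = 10.048 mm.
α = 2·arctan(13 / (2 × 10.048)) = 2·arctan(0.64689) ≈ 65.7972°.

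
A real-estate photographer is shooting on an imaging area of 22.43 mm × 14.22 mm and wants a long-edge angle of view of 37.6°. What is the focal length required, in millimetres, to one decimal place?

32.9 mm

From α = 2·arctan(w/2f) we get f = w / (2·tan(α/2)).
With w = 22.43 mm and α/2 = 18.8°, tan(α/2) ≈ 0.34043, so f ≈ 22.43 / 0.68086 ≈ 32.9438 mm.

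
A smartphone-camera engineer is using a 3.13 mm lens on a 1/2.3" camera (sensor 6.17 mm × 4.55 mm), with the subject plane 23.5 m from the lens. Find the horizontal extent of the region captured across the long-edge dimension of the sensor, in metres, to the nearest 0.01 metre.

46.32 m

dₒ: 23.5 m = 23500 mm.
Similar triangles through the lens centre give W/dₒ = w/dᵢ; with 1/f = 1/dₒ + 1/dᵢ this gives W = w·(dₒ − f)/f.
W = 6.17 mm × (23500 − 3.13) / 3.13 = 6.17 × 7506.9872 ≈ 46318.111 mm = 46.3181 m.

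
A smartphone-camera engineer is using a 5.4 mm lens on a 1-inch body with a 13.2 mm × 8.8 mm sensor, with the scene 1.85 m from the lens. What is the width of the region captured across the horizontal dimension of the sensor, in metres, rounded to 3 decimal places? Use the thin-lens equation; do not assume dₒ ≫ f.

4.509 m

dₒ: 1.85 m = 1850 mm.
Similar triangles through the lens centre give W/dₒ = w/dᵢ; with 1/f = 1/dₒ + 1/dᵢ this gives W = w·(dₒ − f)/f.
W = 13.2 mm × (1850 − 5.4) / 5.4 = 13.2 × 341.5926 ≈ 4509.022 mm = 4.50902 m.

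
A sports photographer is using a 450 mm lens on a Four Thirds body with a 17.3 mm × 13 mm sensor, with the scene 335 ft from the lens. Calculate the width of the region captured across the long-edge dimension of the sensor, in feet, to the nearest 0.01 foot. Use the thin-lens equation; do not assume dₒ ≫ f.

dₒ: 335 ft × 304.8 mm/ft = 102108.00 mm.
Similar triangles through the lens centre give W/dₒ = w/dᵢ; with 1/f = 1/dₒ + 1/dᵢ this gives W = w·(dₒ − f)/f.
W = 17.3 mm × (102108 − 450) / 450 = 17.3 × 225.9067 ≈ 3908.185 mm = 3908.185/304.8 ft = 12.8221 ft.

12.82 ft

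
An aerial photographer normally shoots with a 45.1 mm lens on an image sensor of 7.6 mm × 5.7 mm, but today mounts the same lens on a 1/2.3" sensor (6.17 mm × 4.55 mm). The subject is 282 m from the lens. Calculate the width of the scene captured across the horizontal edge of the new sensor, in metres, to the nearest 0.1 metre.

The focal length stays 45.1 mm; the relevant sensor dimension is now w = 6.17 mm. Object distance dₒ = 282 m = 282000 mm.
Thin-lens field width W = w·(dₒ − f)/f = 6.17 × (282000 − 45.1)/45.1 ≈ 38573.431 mm = 38.5734 m.

38.6 m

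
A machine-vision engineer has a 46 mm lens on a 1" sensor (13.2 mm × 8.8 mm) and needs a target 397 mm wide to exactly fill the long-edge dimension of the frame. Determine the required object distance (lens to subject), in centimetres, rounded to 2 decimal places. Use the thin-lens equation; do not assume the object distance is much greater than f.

142.95 cm

Magnification m = w/W = dᵢ/dₒ; combined with 1/f = 1/dₒ + 1/dᵢ this gives dₒ = f·(1 + W/w).
dₒ = 46 mm × (1 + 397/13.2) = 46 × 31.0758 ≈ 1429.485 mm = 142.948 cm.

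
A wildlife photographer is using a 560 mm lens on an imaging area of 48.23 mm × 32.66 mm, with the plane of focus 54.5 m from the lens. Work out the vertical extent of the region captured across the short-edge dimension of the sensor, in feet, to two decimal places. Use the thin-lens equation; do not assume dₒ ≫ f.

10.32 ft

dₒ: 54.5 m = 54500 mm.
Similar triangles through the lens centre give W/dₒ = h/dᵢ; with 1/f = 1/dₒ + 1/dᵢ this gives W = h·(dₒ − f)/f.
W = 32.66 mm × (54500 − 560) / 560 = 32.66 × 96.3214 ≈ 3145.858 mm = 3145.858/304.8 ft = 10.3211 ft.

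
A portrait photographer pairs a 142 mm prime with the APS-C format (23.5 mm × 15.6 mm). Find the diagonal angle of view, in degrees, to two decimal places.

11.34°

Sensor diagonal = √(23.5² + 15.6²) = √795.6100 ≈ 28.2066 mm.
Angle of view α = 2·arctan(d/2f) with d = 28.2066 mm and f = 142 mm.
d/2f = 0.09932; arctan(0.09932) ≈ 5.6720°, so α ≈ 11.3439°.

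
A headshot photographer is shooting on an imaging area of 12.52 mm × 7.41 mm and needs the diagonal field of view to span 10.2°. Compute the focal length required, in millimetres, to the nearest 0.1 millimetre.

Sensor diagonal = √(12.52² + 7.41²) = √211.6585 ≈ 14.5485 mm.
From α = 2·arctan(d/2f) we get f = d / (2·tan(α/2)).
With d = 14.5485 mm and α/2 = 5.1°, tan(α/2) ≈ 0.08925, so f ≈ 14.5485 / 0.17850 ≈ 81.5063 mm.

81.5 mm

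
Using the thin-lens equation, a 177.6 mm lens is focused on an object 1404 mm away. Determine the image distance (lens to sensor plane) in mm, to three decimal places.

1/dᵢ = 1/f − 1/dₒ = 1/177.6 − 1/1404 = 0.0049184 mm⁻¹.
dᵢ = 1/0.0049184 ≈ 203.3190 mm.

203.319 mm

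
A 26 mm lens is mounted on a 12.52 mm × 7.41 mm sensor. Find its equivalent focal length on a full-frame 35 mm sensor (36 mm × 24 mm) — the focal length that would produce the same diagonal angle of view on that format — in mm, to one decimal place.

77.3 mm

Sensor diagonal = √(12.52² + 7.41²) = √211.6585 ≈ 14.5485 mm.
Sensor diagonal = √(36² + 24²) = √1872.0000 ≈ 43.2666 mm.
Equal angle of view means equal diagonal/f ratio, so f₂ = f₁ · (diagonal₂/diagonal₁) = 26 × 43.2666/14.5485.
f₂ = 26 × 2.97396 ≈ 77.323 mm.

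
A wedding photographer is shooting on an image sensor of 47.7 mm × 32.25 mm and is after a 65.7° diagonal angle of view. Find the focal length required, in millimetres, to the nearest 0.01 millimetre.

Sensor diagonal = √(47.7² + 32.25²) = √3315.3525 ≈ 57.5791 mm.
From α = 2·arctan(d/2f) we get f = d / (2·tan(α/2)).
With d = 57.5791 mm and α/2 = 32.85°, tan(α/2) ≈ 0.64569, so f ≈ 57.5791 / 1.29138 ≈ 44.5871 mm.

44.59 mm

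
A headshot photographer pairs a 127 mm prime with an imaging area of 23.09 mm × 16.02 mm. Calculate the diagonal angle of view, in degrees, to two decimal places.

12.63°

Sensor diagonal = √(23.09² + 16.02²) = √789.7885 ≈ 28.1032 mm.
Angle of view α = 2·arctan(d/2f) with d = 28.1032 mm and f = 127 mm.
d/2f = 0.11064; arctan(0.11064) ≈ 6.3137°, so α ≈ 12.6273°.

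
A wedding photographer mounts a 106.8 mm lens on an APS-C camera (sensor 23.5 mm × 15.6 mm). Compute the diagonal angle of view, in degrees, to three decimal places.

Sensor diagonal = √(23.5² + 15.6²) = √795.6100 ≈ 28.2066 mm.
Angle of view α = 2·arctan(d/2f) with d = 28.2066 mm and f = 106.8 mm.
d/2f = 0.13205; arctan(0.13205) ≈ 7.5226°, so α ≈ 15.0451°.

15.045°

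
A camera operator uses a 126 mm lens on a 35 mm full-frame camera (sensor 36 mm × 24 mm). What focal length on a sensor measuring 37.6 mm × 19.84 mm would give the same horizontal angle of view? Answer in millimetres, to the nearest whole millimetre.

132 mm

Equal angle of view means equal width/f ratio, so f₂ = f₁ · (width₂/width₁) = 126 × 37.6/36.
f₂ = 126 × 1.04444 ≈ 131.600 mm.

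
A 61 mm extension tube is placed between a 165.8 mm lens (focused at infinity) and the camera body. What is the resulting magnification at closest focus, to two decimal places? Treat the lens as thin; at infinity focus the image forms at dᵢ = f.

The tube moves the image plane from f to f + e, so dᵢ = 165.8 + 61 = 226.8 mm. Focus is achieved when 1/f = 1/dₒ + 1/dᵢ, giving dₒ = 1/(1/f − 1/(f+e)).
Magnification m = dᵢ/dₒ = (f+e)·(1/f − 1/(f+e)) = e/f = 61/165.8 ≈ 0.3679.

0.37×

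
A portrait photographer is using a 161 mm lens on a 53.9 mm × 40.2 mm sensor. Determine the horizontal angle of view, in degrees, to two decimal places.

Angle of view α = 2·arctan(w/2f) with w = 53.9 mm and f = 161 mm.
w/2f = 0.16739; arctan(0.16739) ≈ 9.5027°, so α ≈ 19.0054°.

19.01°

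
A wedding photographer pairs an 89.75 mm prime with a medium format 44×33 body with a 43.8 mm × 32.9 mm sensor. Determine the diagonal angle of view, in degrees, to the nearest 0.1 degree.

33.9°

Sensor diagonal = √(43.8² + 32.9²) = √3000.8500 ≈ 54.7800 mm.
Angle of view α = 2·arctan(d/2f) with d = 54.7800 mm and f = 89.75 mm.
d/2f = 0.30518; arctan(0.30518) ≈ 16.9712°, so α ≈ 33.9424°.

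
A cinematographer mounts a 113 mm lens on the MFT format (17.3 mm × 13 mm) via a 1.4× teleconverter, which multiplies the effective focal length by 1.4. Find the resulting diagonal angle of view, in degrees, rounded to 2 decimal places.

7.83°

Effective focal length f = 113 × 1.4 = 158.2 mm.
Sensor diagonal = √(17.3² + 13²) = √468.2900 ≈ 21.6400 mm.
α = 2·arctan(21.640 / (2 × 158.2)) = 2·arctan(0.06839) ≈ 7.8252°.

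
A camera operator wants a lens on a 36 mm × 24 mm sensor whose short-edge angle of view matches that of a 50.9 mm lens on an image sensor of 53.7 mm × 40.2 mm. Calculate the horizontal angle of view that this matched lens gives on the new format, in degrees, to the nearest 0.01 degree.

61.28°

Equal short-edge AOV ⇒ f₂ = f₁ · 24/40.2 = 50.9 × 0.59701 ≈ 30.3881 mm.
Horizontal AOV on the new format = 2·arctan(36 / (2 × 30.3881)) = 2·arctan(0.59234) ≈ 61.2797°.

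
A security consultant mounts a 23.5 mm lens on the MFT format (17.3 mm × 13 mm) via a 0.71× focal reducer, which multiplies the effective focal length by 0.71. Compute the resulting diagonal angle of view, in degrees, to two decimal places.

65.93°

Effective focal length f = 23.5 × 0.71 = 16.685 mm.
Sensor diagonal = √(17.3² + 13²) = √468.2900 ≈ 21.6400 mm.
α = 2·arctan(21.640 / (2 × 16.685)) = 2·arctan(0.64849) ≈ 65.9258°.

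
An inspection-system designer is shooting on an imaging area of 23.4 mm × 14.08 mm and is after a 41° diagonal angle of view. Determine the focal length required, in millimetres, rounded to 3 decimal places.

36.521 mm

Sensor diagonal = √(23.4² + 14.08²) = √745.8064 ≈ 27.3095 mm.
From α = 2·arctan(d/2f) we get f = d / (2·tan(α/2)).
With d = 27.3095 mm and α/2 = 20.5°, tan(α/2) ≈ 0.37388, so f ≈ 27.3095 / 0.74777 ≈ 36.5212 mm.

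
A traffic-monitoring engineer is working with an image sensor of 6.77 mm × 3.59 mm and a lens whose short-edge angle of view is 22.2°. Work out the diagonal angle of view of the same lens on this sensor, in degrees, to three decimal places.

From the short-edge AOV: f = 3.59 / (2·tan(11.1°)) = 3.59 / 0.39238 ≈ 9.1492 mm.
Sensor diagonal = √(6.77² + 3.59²) = √58.7210 ≈ 7.6630 mm.
Diagonal AOV = 2·arctan(7.6630 / (2 × 9.1492)) = 2·arctan(0.41878) ≈ 45.4457°.

45.446°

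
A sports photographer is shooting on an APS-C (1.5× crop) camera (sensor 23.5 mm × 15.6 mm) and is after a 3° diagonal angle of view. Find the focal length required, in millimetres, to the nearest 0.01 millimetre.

Sensor diagonal = √(23.5² + 15.6²) = √795.6100 ≈ 28.2066 mm.
From α = 2·arctan(d/2f) we get f = d / (2·tan(α/2)).
With d = 28.2066 mm and α/2 = 1.5°, tan(α/2) ≈ 0.02619, so f ≈ 28.2066 / 0.05237 ≈ 538.5825 mm.

538.58 mm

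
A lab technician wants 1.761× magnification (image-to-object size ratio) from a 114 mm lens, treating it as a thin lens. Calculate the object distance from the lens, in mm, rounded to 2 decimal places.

178.74 mm

With m = dᵢ/dₒ and 1/f = 1/dₒ + 1/dᵢ, substituting dᵢ = m·dₒ gives 1/f = (1 + 1/m)/dₒ, hence dₒ = f·(1 + 1/m).
dₒ = 114 × (1 + 1/1.761) = 114 × 1.56786 ≈ 178.736 mm.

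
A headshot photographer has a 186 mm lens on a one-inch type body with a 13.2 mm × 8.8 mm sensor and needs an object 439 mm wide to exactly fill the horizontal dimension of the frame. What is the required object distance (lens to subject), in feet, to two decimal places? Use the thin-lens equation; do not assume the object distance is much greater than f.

20.91 ft

Magnification m = w/W = dᵢ/dₒ; combined with 1/f = 1/dₒ + 1/dᵢ this gives dₒ = f·(1 + W/w).
dₒ = 186 mm × (1 + 439/13.2) = 186 × 34.2576 ≈ 6371.909 mm = 6371.909/304.8 ft = 20.9052 ft.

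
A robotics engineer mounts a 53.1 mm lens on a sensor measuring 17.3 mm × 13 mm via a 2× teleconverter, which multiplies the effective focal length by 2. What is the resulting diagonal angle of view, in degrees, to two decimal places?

Effective focal length f = 53.1 × 2 = 106.2 mm.
Sensor diagonal = √(17.3² + 13²) = √468.2900 ≈ 21.6400 mm.
α = 2·arctan(21.640 / (2 × 106.2)) = 2·arctan(0.10188) ≈ 11.6348°.

11.63°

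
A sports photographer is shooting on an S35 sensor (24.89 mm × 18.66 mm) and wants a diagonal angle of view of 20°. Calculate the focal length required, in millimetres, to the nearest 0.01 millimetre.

Sensor diagonal = √(24.89² + 18.66²) = √967.7077 ≈ 31.1080 mm.
From α = 2·arctan(d/2f) we get f = d / (2·tan(α/2)).
With d = 31.1080 mm and α/2 = 10°, tan(α/2) ≈ 0.17633, so f ≈ 31.1080 / 0.35265 ≈ 88.2111 mm.

88.21 mm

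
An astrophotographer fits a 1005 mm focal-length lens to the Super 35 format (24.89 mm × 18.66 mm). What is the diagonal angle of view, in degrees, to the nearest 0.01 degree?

1.77°

Sensor diagonal = √(24.89² + 18.66²) = √967.7077 ≈ 31.1080 mm.
Angle of view α = 2·arctan(d/2f) with d = 31.1080 mm and f = 1005 mm.
d/2f = 0.01548; arctan(0.01548) ≈ 0.8867°, so α ≈ 1.7733°.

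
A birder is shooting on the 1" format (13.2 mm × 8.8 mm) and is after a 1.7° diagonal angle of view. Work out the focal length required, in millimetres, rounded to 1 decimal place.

534.6 mm

Sensor diagonal = √(13.2² + 8.8²) = √251.6800 ≈ 15.8644 mm.
From α = 2·arctan(d/2f) we get f = d / (2·tan(α/2)).
With d = 15.8644 mm and α/2 = 0.85°, tan(α/2) ≈ 0.01484, so f ≈ 15.8644 / 0.02967 ≈ 534.6459 mm.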